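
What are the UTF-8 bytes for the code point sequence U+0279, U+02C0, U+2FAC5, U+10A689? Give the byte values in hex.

U+0279: 2-byte form → C9 B9.
U+02C0: 2-byte form → CB 80.
U+2FAC5: 4-byte form → F0 AF AB 85.
U+10A689: 4-byte form → F4 8A 9A 89.
Concatenated (12 bytes): C9 B9 CB 80 F0 AF AB 85 F4 8A 9A 89.

C9 B9 CB 80 F0 AF AB 85 F4 8A 9A 89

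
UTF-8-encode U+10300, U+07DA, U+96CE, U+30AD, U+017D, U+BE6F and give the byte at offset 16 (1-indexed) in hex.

1-indexed offset 16 is 0-indexed offset 15.
U+10300 → 4-byte form F0 90 8C 80 at offsets 0–3.
U+07DA → 2-byte form DF 9A at offsets 4–5.
U+96CE → 3-byte form E9 9B 8E at offsets 6–8.
U+30AD → 3-byte form E3 82 AD at offsets 9–11.
U+017D → 2-byte form C5 BD at offsets 12–13.
U+BE6F → 3-byte form EB B9 AF at offsets 14–16.
Offset 15 falls in char 6's range; it's byte 2 of EB B9 AF = 0xB9.

0xB9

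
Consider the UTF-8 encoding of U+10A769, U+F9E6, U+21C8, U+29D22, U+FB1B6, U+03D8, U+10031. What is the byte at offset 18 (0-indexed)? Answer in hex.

0xCF

U+10A769 → 4-byte form F4 8A 9D A9 at offsets 0–3.
U+F9E6 → 3-byte form EF A7 A6 at offsets 4–6.
U+21C8 → 3-byte form E2 87 88 at offsets 7–9.
U+29D22 → 4-byte form F0 A9 B4 A2 at offsets 10–13.
U+FB1B6 → 4-byte form F3 BB 86 B6 at offsets 14–17.
U+03D8 → 2-byte form CF 98 at offsets 18–19.
Offset 18 falls in char 6's range; it's byte 1 of CF 98 = 0xCF.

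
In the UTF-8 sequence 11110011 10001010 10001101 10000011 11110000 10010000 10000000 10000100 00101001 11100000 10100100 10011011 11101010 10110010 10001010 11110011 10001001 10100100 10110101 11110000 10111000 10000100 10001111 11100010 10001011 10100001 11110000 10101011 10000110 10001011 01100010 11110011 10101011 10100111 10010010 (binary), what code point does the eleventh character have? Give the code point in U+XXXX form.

Offset 0: leading byte 0xF3 = 11110011 → 4-byte char #1 = F3 8A 8D 83.
Offset 4: leading byte 0xF0 = 11110000 → 4-byte char #2 = F0 90 80 84.
Offset 8: leading byte 0x29 = 00101001 → 1-byte char #3 = 29.
Offset 9: leading byte 0xE0 = 11100000 → 3-byte char #4 = E0 A4 9B.
Offset 12: leading byte 0xEA = 11101010 → 3-byte char #5 = EA B2 8A.
Offset 15: leading byte 0xF3 = 11110011 → 4-byte char #6 = F3 89 A4 B5.
Offset 19: leading byte 0xF0 = 11110000 → 4-byte char #7 = F0 B8 84 8F.
Offset 23: leading byte 0xE2 = 11100010 → 3-byte char #8 = E2 8B A1.
Offset 26: leading byte 0xF0 = 11110000 → 4-byte char #9 = F0 AB 86 8B.
Offset 30: leading byte 0x62 = 01100010 → 1-byte char #10 = 62.
Offset 31: leading byte 0xF3 = 11110011 → 4-byte char #11 = F3 AB A7 92.
Leading byte 0xF3 = 11110011 matches 11110xxx → 4-byte sequence.
Byte 1: 0xF3 = 11110011, payload 011 (3 bits).
Byte 2: 0xAB = 10101011 (10xxxxxx ✓), payload 101011.
Byte 3: 0xA7 = 10100111 (10xxxxxx ✓), payload 100111.
Byte 4: 0x92 = 10010010 (10xxxxxx ✓), payload 010010.
Concatenate: 011101011100111010010 = 0xEB9D2 (21 bits → U+EB9D2).

U+EB9D2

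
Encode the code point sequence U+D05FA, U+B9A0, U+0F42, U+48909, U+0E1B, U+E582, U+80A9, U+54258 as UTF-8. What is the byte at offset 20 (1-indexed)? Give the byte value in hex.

0x82

1-indexed offset 20 is 0-indexed offset 19.
U+D05FA → 4-byte form F3 90 97 BA at offsets 0–3.
U+B9A0 → 3-byte form EB A6 A0 at offsets 4–6.
U+0F42 → 3-byte form E0 BD 82 at offsets 7–9.
U+48909 → 4-byte form F1 88 A4 89 at offsets 10–13.
U+0E1B → 3-byte form E0 B8 9B at offsets 14–16.
U+E582 → 3-byte form EE 96 82 at offsets 17–19.
Offset 19 falls in char 6's range; it's byte 3 of EE 96 82 = 0x82.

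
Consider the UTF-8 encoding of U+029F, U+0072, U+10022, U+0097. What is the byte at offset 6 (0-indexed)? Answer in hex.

0xA2

U+029F → 2-byte form CA 9F at offsets 0–1.
U+0072 → 1-byte form 72 at offsets 2–2.
U+10022 → 4-byte form F0 90 80 A2 at offsets 3–6.
Offset 6 falls in char 3's range; it's byte 4 of F0 90 80 A2 = 0xA2.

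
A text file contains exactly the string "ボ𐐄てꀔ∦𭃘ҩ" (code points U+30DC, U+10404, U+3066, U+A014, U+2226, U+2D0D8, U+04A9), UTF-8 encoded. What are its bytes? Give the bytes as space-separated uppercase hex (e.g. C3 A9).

E3 83 9C F0 90 90 84 E3 81 A6 EA 80 94 E2 88 A6 F0 AD 83 98 D2 A9

U+30DC: 3-byte form → E3 83 9C.
U+10404: 4-byte form → F0 90 90 84.
U+3066: 3-byte form → E3 81 A6.
U+A014: 3-byte form → EA 80 94.
U+2226: 3-byte form → E2 88 A6.
U+2D0D8: 4-byte form → F0 AD 83 98.
U+04A9: 2-byte form → D2 A9.
Concatenated (22 bytes): E3 83 9C F0 90 90 84 E3 81 A6 EA 80 94 E2 88 A6 F0 AD 83 98 D2 A9.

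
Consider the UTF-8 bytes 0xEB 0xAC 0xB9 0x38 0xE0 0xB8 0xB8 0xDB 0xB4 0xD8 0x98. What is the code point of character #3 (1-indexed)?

U+0E38

Offset 0: leading byte 0xEB = 11101011 → 3-byte char #1 = EB AC B9.
Offset 3: leading byte 0x38 = 00111000 → 1-byte char #2 = 38.
Offset 4: leading byte 0xE0 = 11100000 → 3-byte char #3 = E0 B8 B8.
Leading byte 0xE0 = 11100000 matches 1110xxxx → 3-byte sequence.
Byte 1: 0xE0 = 11100000, payload 0000 (4 bits).
Byte 2: 0xB8 = 10111000 (10xxxxxx ✓), payload 111000.
Byte 3: 0xB8 = 10111000 (10xxxxxx ✓), payload 111000.
Concatenate: 0000111000111000 = 0xE38 (16 bits → U+0E38).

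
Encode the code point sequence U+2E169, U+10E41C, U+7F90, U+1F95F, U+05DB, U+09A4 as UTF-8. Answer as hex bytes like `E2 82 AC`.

F0 AE 85 A9 F4 8E 90 9C E7 BE 90 F0 9F A5 9F D7 9B E0 A6 A4

U+2E169: 4-byte form → F0 AE 85 A9.
U+10E41C: 4-byte form → F4 8E 90 9C.
U+7F90: 3-byte form → E7 BE 90.
U+1F95F: 4-byte form → F0 9F A5 9F.
U+05DB: 2-byte form → D7 9B.
U+09A4: 3-byte form → E0 A6 A4.
Concatenated (20 bytes): F0 AE 85 A9 F4 8E 90 9C E7 BE 90 F0 9F A5 9F D7 9B E0 A6 A4.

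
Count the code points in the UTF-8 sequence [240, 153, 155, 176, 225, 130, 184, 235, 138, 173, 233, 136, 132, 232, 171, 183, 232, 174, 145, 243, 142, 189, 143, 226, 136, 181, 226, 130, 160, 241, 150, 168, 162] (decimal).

Byte at offset 0: 0xF0 = 11110000 → 4-byte char (#1). Advance 4.
Byte at offset 4: 0xE1 = 11100001 → 3-byte char (#2). Advance 3.
Byte at offset 7: 0xEB = 11101011 → 3-byte char (#3). Advance 3.
Byte at offset 10: 0xE9 = 11101001 → 3-byte char (#4). Advance 3.
Byte at offset 13: 0xE8 = 11101000 → 3-byte char (#5). Advance 3.
Byte at offset 16: 0xE8 = 11101000 → 3-byte char (#6). Advance 3.
Byte at offset 19: 0xF3 = 11110011 → 4-byte char (#7). Advance 4.
Byte at offset 23: 0xE2 = 11100010 → 3-byte char (#8). Advance 3.
Byte at offset 26: 0xE2 = 11100010 → 3-byte char (#9). Advance 3.
Byte at offset 29: 0xF1 = 11110001 → 4-byte char (#10). Advance 4.
Reached end at offset 33 after 10 code points.

10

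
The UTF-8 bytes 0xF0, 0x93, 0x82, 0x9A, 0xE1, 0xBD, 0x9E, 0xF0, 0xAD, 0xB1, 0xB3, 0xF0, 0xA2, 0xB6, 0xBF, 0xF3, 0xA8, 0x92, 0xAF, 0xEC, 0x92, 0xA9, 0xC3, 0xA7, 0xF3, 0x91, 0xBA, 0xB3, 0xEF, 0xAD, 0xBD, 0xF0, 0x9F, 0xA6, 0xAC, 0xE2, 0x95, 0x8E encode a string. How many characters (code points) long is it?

Byte at offset 0: 0xF0 = 11110000 → 4-byte char (#1). Advance 4.
Byte at offset 4: 0xE1 = 11100001 → 3-byte char (#2). Advance 3.
Byte at offset 7: 0xF0 = 11110000 → 4-byte char (#3). Advance 4.
Byte at offset 11: 0xF0 = 11110000 → 4-byte char (#4). Advance 4.
Byte at offset 15: 0xF3 = 11110011 → 4-byte char (#5). Advance 4.
Byte at offset 19: 0xEC = 11101100 → 3-byte char (#6). Advance 3.
Byte at offset 22: 0xC3 = 11000011 → 2-byte char (#7). Advance 2.
Byte at offset 24: 0xF3 = 11110011 → 4-byte char (#8). Advance 4.
Byte at offset 28: 0xEF = 11101111 → 3-byte char (#9). Advance 3.
Byte at offset 31: 0xF0 = 11110000 → 4-byte char (#10). Advance 4.
Byte at offset 35: 0xE2 = 11100010 → 3-byte char (#11). Advance 3.
Reached end at offset 38 after 11 code points.

11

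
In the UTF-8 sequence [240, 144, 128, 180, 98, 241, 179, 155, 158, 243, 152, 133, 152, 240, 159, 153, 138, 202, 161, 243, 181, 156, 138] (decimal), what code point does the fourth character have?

U+D8158

Offset 0: leading byte 0xF0 = 11110000 → 4-byte char #1 = F0 90 80 B4.
Offset 4: leading byte 0x62 = 01100010 → 1-byte char #2 = 62.
Offset 5: leading byte 0xF1 = 11110001 → 4-byte char #3 = F1 B3 9B 9E.
Offset 9: leading byte 0xF3 = 11110011 → 4-byte char #4 = F3 98 85 98.
Leading byte 0xF3 = 11110011 matches 11110xxx → 4-byte sequence.
Byte 1: 0xF3 = 11110011, payload 011 (3 bits).
Byte 2: 0x98 = 10011000 (10xxxxxx ✓), payload 011000.
Byte 3: 0x85 = 10000101 (10xxxxxx ✓), payload 000101.
Byte 4: 0x98 = 10011000 (10xxxxxx ✓), payload 011000.
Concatenate: 011011000000101011000 = 0xD8158 (21 bits → U+D8158).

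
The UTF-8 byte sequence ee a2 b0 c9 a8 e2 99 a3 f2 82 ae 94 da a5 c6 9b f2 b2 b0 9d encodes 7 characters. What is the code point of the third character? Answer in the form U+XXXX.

U+2663

Offset 0: leading byte 0xEE = 11101110 → 3-byte char #1 = EE A2 B0.
Offset 3: leading byte 0xC9 = 11001001 → 2-byte char #2 = C9 A8.
Offset 5: leading byte 0xE2 = 11100010 → 3-byte char #3 = E2 99 A3.
Leading byte 0xE2 = 11100010 matches 1110xxxx → 3-byte sequence.
Byte 1: 0xE2 = 11100010, payload 0010 (4 bits).
Byte 2: 0x99 = 10011001 (10xxxxxx ✓), payload 011001.
Byte 3: 0xA3 = 10100011 (10xxxxxx ✓), payload 100011.
Concatenate: 0010011001100011 = 0x2663 (16 bits → U+2663).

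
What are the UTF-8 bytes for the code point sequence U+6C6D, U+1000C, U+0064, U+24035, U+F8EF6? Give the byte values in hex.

E6 B1 AD F0 90 80 8C 64 F0 A4 80 B5 F3 B8 BB B6

U+6C6D: 3-byte form → E6 B1 AD.
U+1000C: 4-byte form → F0 90 80 8C.
U+0064: 1-byte form → 64.
U+24035: 4-byte form → F0 A4 80 B5.
U+F8EF6: 4-byte form → F3 B8 BB B6.
Concatenated (16 bytes): E6 B1 AD F0 90 80 8C 64 F0 A4 80 B5 F3 B8 BB B6.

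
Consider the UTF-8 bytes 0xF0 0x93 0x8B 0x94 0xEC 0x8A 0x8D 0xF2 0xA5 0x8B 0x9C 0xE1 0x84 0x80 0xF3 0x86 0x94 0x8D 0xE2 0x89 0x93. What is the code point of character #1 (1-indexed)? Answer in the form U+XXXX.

U+132D4

Offset 0: leading byte 0xF0 = 11110000 → 4-byte char #1 = F0 93 8B 94.
Leading byte 0xF0 = 11110000 matches 11110xxx → 4-byte sequence.
Byte 1: 0xF0 = 11110000, payload 000 (3 bits).
Byte 2: 0x93 = 10010011 (10xxxxxx ✓), payload 010011.
Byte 3: 0x8B = 10001011 (10xxxxxx ✓), payload 001011.
Byte 4: 0x94 = 10010100 (10xxxxxx ✓), payload 010100.
Concatenate: 000010011001011010100 = 0x132D4 (21 bits → U+132D4).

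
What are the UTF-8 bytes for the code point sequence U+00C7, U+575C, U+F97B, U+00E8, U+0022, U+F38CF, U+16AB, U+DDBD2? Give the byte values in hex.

U+00C7: 2-byte form → C3 87.
U+575C: 3-byte form → E5 9D 9C.
U+F97B: 3-byte form → EF A5 BB.
U+00E8: 2-byte form → C3 A8.
U+0022: 1-byte form → 22.
U+F38CF: 4-byte form → F3 B3 A3 8F.
U+16AB: 3-byte form → E1 9A AB.
U+DDBD2: 4-byte form → F3 9D AF 92.
Concatenated (22 bytes): C3 87 E5 9D 9C EF A5 BB C3 A8 22 F3 B3 A3 8F E1 9A AB F3 9D AF 92.

C3 87 E5 9D 9C EF A5 BB C3 A8 22 F3 B3 A3 8F E1 9A AB F3 9D AF 92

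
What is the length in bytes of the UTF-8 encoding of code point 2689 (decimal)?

U+0A81 = 0xA81. UTF-8 uses 1 byte below 0x80, 2 below 0x800, 3 below 0x10000, 4 up to 0x10FFFF. 0xA81 is in U+0800–U+FFFF → 3 bytes.

3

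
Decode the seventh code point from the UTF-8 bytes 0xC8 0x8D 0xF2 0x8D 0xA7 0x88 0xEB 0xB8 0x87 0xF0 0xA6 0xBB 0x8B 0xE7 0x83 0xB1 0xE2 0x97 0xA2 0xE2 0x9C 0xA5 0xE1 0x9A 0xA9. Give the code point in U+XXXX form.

U+2725

Offset 0: leading byte 0xC8 = 11001000 → 2-byte char #1 = C8 8D.
Offset 2: leading byte 0xF2 = 11110010 → 4-byte char #2 = F2 8D A7 88.
Offset 6: leading byte 0xEB = 11101011 → 3-byte char #3 = EB B8 87.
Offset 9: leading byte 0xF0 = 11110000 → 4-byte char #4 = F0 A6 BB 8B.
Offset 13: leading byte 0xE7 = 11100111 → 3-byte char #5 = E7 83 B1.
Offset 16: leading byte 0xE2 = 11100010 → 3-byte char #6 = E2 97 A2.
Offset 19: leading byte 0xE2 = 11100010 → 3-byte char #7 = E2 9C A5.
Leading byte 0xE2 = 11100010 matches 1110xxxx → 3-byte sequence.
Byte 1: 0xE2 = 11100010, payload 0010 (4 bits).
Byte 2: 0x9C = 10011100 (10xxxxxx ✓), payload 011100.
Byte 3: 0xA5 = 10100101 (10xxxxxx ✓), payload 100101.
Concatenate: 0010011100100101 = 0x2725 (16 bits → U+2725).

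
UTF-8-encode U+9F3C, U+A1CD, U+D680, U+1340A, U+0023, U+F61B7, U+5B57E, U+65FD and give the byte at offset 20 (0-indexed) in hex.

U+9F3C → 3-byte form E9 BC BC at offsets 0–2.
U+A1CD → 3-byte form EA 87 8D at offsets 3–5.
U+D680 → 3-byte form ED 9A 80 at offsets 6–8.
U+1340A → 4-byte form F0 93 90 8A at offsets 9–12.
U+0023 → 1-byte form 23 at offsets 13–13.
U+F61B7 → 4-byte form F3 B6 86 B7 at offsets 14–17.
U+5B57E → 4-byte form F1 9B 95 BE at offsets 18–21.
Offset 20 falls in char 7's range; it's byte 3 of F1 9B 95 BE = 0x95.

0x95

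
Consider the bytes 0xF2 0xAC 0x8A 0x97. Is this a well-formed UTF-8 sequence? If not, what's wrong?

Leading byte 0xF2 = 11110010 → 4-byte form.
Continuation bytes 0xAC=10101100, 0x8A=10001010, 0x97=10010111 all match 10xxxxxx.
Decoded value 0xAC297 is ≥ 0x10000 (shortest form) and not a surrogate.

valid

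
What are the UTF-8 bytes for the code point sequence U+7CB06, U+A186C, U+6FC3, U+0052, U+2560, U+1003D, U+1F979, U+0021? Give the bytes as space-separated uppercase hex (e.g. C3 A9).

F1 BC AC 86 F2 A1 A1 AC E6 BF 83 52 E2 95 A0 F0 90 80 BD F0 9F A5 B9 21

U+7CB06: 4-byte form → F1 BC AC 86.
U+A186C: 4-byte form → F2 A1 A1 AC.
U+6FC3: 3-byte form → E6 BF 83.
U+0052: 1-byte form → 52.
U+2560: 3-byte form → E2 95 A0.
U+1003D: 4-byte form → F0 90 80 BD.
U+1F979: 4-byte form → F0 9F A5 B9.
U+0021: 1-byte form → 21.
Concatenated (24 bytes): F1 BC AC 86 F2 A1 A1 AC E6 BF 83 52 E2 95 A0 F0 90 80 BD F0 9F A5 B9 21.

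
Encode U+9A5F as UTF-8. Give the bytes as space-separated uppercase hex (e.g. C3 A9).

U+9A5F = 0x9A5F = 39519 decimal. In range U+0800–U+FFFF → 3-byte form: 1110xxxx 10xxxxxx 10xxxxxx.
Binary (16 bits): 1001101001011111.
Split 4+6+6: 1001 | 101001 | 011111.
Byte 1: 11101001 = 0xE9.
Byte 2: 10101001 = 0xA9.
Byte 3: 10011111 = 0x9F.

E9 A9 9F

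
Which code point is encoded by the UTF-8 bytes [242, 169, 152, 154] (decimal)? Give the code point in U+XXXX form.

Leading byte 0xF2 = 11110010 matches 11110xxx → 4-byte sequence.
Byte 1: 0xF2 = 11110010, payload 010 (3 bits).
Byte 2: 0xA9 = 10101001 (10xxxxxx ✓), payload 101001.
Byte 3: 0x98 = 10011000 (10xxxxxx ✓), payload 011000.
Byte 4: 0x9A = 10011010 (10xxxxxx ✓), payload 011010.
Concatenate: 010101001011000011010 = 0xA961A (21 bits → U+A961A).

U+A961A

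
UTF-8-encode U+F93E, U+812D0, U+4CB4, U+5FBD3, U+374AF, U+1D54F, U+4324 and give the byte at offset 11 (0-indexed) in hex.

U+F93E → 3-byte form EF A4 BE at offsets 0–2.
U+812D0 → 4-byte form F2 81 8B 90 at offsets 3–6.
U+4CB4 → 3-byte form E4 B2 B4 at offsets 7–9.
U+5FBD3 → 4-byte form F1 9F AF 93 at offsets 10–13.
Offset 11 falls in char 4's range; it's byte 2 of F1 9F AF 93 = 0x9F.

0x9F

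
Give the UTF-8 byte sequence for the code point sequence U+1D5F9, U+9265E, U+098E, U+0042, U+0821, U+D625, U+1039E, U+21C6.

F0 9D 97 B9 F2 92 99 9E E0 A6 8E 42 E0 A0 A1 ED 98 A5 F0 90 8E 9E E2 87 86

U+1D5F9: 4-byte form → F0 9D 97 B9.
U+9265E: 4-byte form → F2 92 99 9E.
U+098E: 3-byte form → E0 A6 8E.
U+0042: 1-byte form → 42.
U+0821: 3-byte form → E0 A0 A1.
U+D625: 3-byte form → ED 98 A5.
U+1039E: 4-byte form → F0 90 8E 9E.
U+21C6: 3-byte form → E2 87 86.
Concatenated (25 bytes): F0 9D 97 B9 F2 92 99 9E E0 A6 8E 42 E0 A0 A1 ED 98 A5 F0 90 8E 9E E2 87 86.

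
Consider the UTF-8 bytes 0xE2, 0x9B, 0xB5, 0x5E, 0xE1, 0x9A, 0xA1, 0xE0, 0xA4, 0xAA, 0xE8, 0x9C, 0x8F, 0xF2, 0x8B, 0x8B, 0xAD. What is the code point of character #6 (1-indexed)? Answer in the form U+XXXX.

Offset 0: leading byte 0xE2 = 11100010 → 3-byte char #1 = E2 9B B5.
Offset 3: leading byte 0x5E = 01011110 → 1-byte char #2 = 5E.
Offset 4: leading byte 0xE1 = 11100001 → 3-byte char #3 = E1 9A A1.
Offset 7: leading byte 0xE0 = 11100000 → 3-byte char #4 = E0 A4 AA.
Offset 10: leading byte 0xE8 = 11101000 → 3-byte char #5 = E8 9C 8F.
Offset 13: leading byte 0xF2 = 11110010 → 4-byte char #6 = F2 8B 8B AD.
Leading byte 0xF2 = 11110010 matches 11110xxx → 4-byte sequence.
Byte 1: 0xF2 = 11110010, payload 010 (3 bits).
Byte 2: 0x8B = 10001011 (10xxxxxx ✓), payload 001011.
Byte 3: 0x8B = 10001011 (10xxxxxx ✓), payload 001011.
Byte 4: 0xAD = 10101101 (10xxxxxx ✓), payload 101101.
Concatenate: 010001011001011101101 = 0x8B2ED (21 bits → U+8B2ED).

U+8B2ED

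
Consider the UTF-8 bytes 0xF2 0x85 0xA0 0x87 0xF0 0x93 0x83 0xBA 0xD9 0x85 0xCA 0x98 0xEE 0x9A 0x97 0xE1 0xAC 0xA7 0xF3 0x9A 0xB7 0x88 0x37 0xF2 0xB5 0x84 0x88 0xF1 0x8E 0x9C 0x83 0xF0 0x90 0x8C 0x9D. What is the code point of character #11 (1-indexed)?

Offset 0: leading byte 0xF2 = 11110010 → 4-byte char #1 = F2 85 A0 87.
Offset 4: leading byte 0xF0 = 11110000 → 4-byte char #2 = F0 93 83 BA.
Offset 8: leading byte 0xD9 = 11011001 → 2-byte char #3 = D9 85.
Offset 10: leading byte 0xCA = 11001010 → 2-byte char #4 = CA 98.
Offset 12: leading byte 0xEE = 11101110 → 3-byte char #5 = EE 9A 97.
Offset 15: leading byte 0xE1 = 11100001 → 3-byte char #6 = E1 AC A7.
Offset 18: leading byte 0xF3 = 11110011 → 4-byte char #7 = F3 9A B7 88.
Offset 22: leading byte 0x37 = 00110111 → 1-byte char #8 = 37.
Offset 23: leading byte 0xF2 = 11110010 → 4-byte char #9 = F2 B5 84 88.
Offset 27: leading byte 0xF1 = 11110001 → 4-byte char #10 = F1 8E 9C 83.
Offset 31: leading byte 0xF0 = 11110000 → 4-byte char #11 = F0 90 8C 9D.
Leading byte 0xF0 = 11110000 matches 11110xxx → 4-byte sequence.
Byte 1: 0xF0 = 11110000, payload 000 (3 bits).
Byte 2: 0x90 = 10010000 (10xxxxxx ✓), payload 010000.
Byte 3: 0x8C = 10001100 (10xxxxxx ✓), payload 001100.
Byte 4: 0x9D = 10011101 (10xxxxxx ✓), payload 011101.
Concatenate: 000010000001100011101 = 0x1031D (21 bits → U+1031D).

U+1031D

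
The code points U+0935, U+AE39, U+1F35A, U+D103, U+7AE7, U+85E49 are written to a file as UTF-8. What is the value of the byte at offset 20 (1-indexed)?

1-indexed offset 20 is 0-indexed offset 19.
U+0935 → 3-byte form E0 A4 B5 at offsets 0–2.
U+AE39 → 3-byte form EA B8 B9 at offsets 3–5.
U+1F35A → 4-byte form F0 9F 8D 9A at offsets 6–9.
U+D103 → 3-byte form ED 84 83 at offsets 10–12.
U+7AE7 → 3-byte form E7 AB A7 at offsets 13–15.
U+85E49 → 4-byte form F2 85 B9 89 at offsets 16–19.
Offset 19 falls in char 6's range; it's byte 4 of F2 85 B9 89 = 0x89.

0x89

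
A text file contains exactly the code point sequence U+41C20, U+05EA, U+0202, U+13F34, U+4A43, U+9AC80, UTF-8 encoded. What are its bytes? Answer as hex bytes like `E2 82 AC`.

F1 81 B0 A0 D7 AA C8 82 F0 93 BC B4 E4 A9 83 F2 9A B2 80

U+41C20: 4-byte form → F1 81 B0 A0.
U+05EA: 2-byte form → D7 AA.
U+0202: 2-byte form → C8 82.
U+13F34: 4-byte form → F0 93 BC B4.
U+4A43: 3-byte form → E4 A9 83.
U+9AC80: 4-byte form → F2 9A B2 80.
Concatenated (19 bytes): F1 81 B0 A0 D7 AA C8 82 F0 93 BC B4 E4 A9 83 F2 9A B2 80.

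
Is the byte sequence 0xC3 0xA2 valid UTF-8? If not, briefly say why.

Leading byte 0xC3 = 11000011 → 2-byte form.
Continuation bytes 0xA2=10100010 all match 10xxxxxx.
Decoded value 0xE2 is ≥ 0x80 (shortest form) and not a surrogate.

valid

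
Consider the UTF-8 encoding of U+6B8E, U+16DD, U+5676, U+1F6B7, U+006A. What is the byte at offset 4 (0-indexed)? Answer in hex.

U+6B8E → 3-byte form E6 AE 8E at offsets 0–2.
U+16DD → 3-byte form E1 9B 9D at offsets 3–5.
Offset 4 falls in char 2's range; it's byte 2 of E1 9B 9D = 0x9B.

0x9B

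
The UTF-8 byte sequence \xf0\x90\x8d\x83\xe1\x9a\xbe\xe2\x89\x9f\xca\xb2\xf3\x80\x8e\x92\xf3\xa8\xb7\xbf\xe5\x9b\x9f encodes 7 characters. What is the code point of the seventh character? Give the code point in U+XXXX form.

Offset 0: leading byte 0xF0 = 11110000 → 4-byte char #1 = F0 90 8D 83.
Offset 4: leading byte 0xE1 = 11100001 → 3-byte char #2 = E1 9A BE.
Offset 7: leading byte 0xE2 = 11100010 → 3-byte char #3 = E2 89 9F.
Offset 10: leading byte 0xCA = 11001010 → 2-byte char #4 = CA B2.
Offset 12: leading byte 0xF3 = 11110011 → 4-byte char #5 = F3 80 8E 92.
Offset 16: leading byte 0xF3 = 11110011 → 4-byte char #6 = F3 A8 B7 BF.
Offset 20: leading byte 0xE5 = 11100101 → 3-byte char #7 = E5 9B 9F.
Leading byte 0xE5 = 11100101 matches 1110xxxx → 3-byte sequence.
Byte 1: 0xE5 = 11100101, payload 0101 (4 bits).
Byte 2: 0x9B = 10011011 (10xxxxxx ✓), payload 011011.
Byte 3: 0x9F = 10011111 (10xxxxxx ✓), payload 011111.
Concatenate: 0101011011011111 = 0x56DF (16 bits → U+56DF).

U+56DF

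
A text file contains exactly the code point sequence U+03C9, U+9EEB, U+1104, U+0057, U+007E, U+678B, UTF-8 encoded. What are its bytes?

U+03C9: 2-byte form → CF 89.
U+9EEB: 3-byte form → E9 BB AB.
U+1104: 3-byte form → E1 84 84.
U+0057: 1-byte form → 57.
U+007E: 1-byte form → 7E.
U+678B: 3-byte form → E6 9E 8B.
Concatenated (13 bytes): CF 89 E9 BB AB E1 84 84 57 7E E6 9E 8B.

CF 89 E9 BB AB E1 84 84 57 7E E6 9E 8B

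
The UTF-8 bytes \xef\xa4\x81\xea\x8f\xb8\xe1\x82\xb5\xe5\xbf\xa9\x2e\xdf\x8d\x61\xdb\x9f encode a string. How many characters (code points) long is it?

Byte at offset 0: 0xEF = 11101111 → 3-byte char (#1). Advance 3.
Byte at offset 3: 0xEA = 11101010 → 3-byte char (#2). Advance 3.
Byte at offset 6: 0xE1 = 11100001 → 3-byte char (#3). Advance 3.
Byte at offset 9: 0xE5 = 11100101 → 3-byte char (#4). Advance 3.
Byte at offset 12: 0x2E = 00101110 → 1-byte char (#5). Advance 1.
Byte at offset 13: 0xDF = 11011111 → 2-byte char (#6). Advance 2.
Byte at offset 15: 0x61 = 01100001 → 1-byte char (#7). Advance 1.
Byte at offset 16: 0xDB = 11011011 → 2-byte char (#8). Advance 2.
Reached end at offset 18 after 8 code points.

8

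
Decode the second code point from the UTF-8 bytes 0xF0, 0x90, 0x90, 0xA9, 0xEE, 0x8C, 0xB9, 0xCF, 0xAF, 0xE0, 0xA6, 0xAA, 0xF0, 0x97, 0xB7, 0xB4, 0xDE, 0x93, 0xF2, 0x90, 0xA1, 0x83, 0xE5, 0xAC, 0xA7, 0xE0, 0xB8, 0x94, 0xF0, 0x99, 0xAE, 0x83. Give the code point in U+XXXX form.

Offset 0: leading byte 0xF0 = 11110000 → 4-byte char #1 = F0 90 90 A9.
Offset 4: leading byte 0xEE = 11101110 → 3-byte char #2 = EE 8C B9.
Leading byte 0xEE = 11101110 matches 1110xxxx → 3-byte sequence.
Byte 1: 0xEE = 11101110, payload 1110 (4 bits).
Byte 2: 0x8C = 10001100 (10xxxxxx ✓), payload 001100.
Byte 3: 0xB9 = 10111001 (10xxxxxx ✓), payload 111001.
Concatenate: 1110001100111001 = 0xE339 (16 bits → U+E339).

U+E339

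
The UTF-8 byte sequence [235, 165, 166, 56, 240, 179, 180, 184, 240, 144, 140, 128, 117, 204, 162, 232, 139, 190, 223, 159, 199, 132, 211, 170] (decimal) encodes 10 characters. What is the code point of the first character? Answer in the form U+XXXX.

U+B966

Offset 0: leading byte 0xEB = 11101011 → 3-byte char #1 = EB A5 A6.
Leading byte 0xEB = 11101011 matches 1110xxxx → 3-byte sequence.
Byte 1: 0xEB = 11101011, payload 1011 (4 bits).
Byte 2: 0xA5 = 10100101 (10xxxxxx ✓), payload 100101.
Byte 3: 0xA6 = 10100110 (10xxxxxx ✓), payload 100110.
Concatenate: 1011100101100110 = 0xB966 (16 bits → U+B966).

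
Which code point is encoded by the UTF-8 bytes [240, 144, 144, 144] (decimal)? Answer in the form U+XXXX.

U+10410

Leading byte 0xF0 = 11110000 matches 11110xxx → 4-byte sequence.
Byte 1: 0xF0 = 11110000, payload 000 (3 bits).
Byte 2: 0x90 = 10010000 (10xxxxxx ✓), payload 010000.
Byte 3: 0x90 = 10010000 (10xxxxxx ✓), payload 010000.
Byte 4: 0x90 = 10010000 (10xxxxxx ✓), payload 010000.
Concatenate: 000010000010000010000 = 0x10410 (21 bits → U+10410).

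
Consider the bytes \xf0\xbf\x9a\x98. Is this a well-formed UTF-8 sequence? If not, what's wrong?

valid

Leading byte 0xF0 = 11110000 → 4-byte form.
Continuation bytes 0xBF=10111111, 0x9A=10011010, 0x98=10011000 all match 10xxxxxx.
Decoded value 0x3F698 is ≥ 0x10000 (shortest form) and not a surrogate.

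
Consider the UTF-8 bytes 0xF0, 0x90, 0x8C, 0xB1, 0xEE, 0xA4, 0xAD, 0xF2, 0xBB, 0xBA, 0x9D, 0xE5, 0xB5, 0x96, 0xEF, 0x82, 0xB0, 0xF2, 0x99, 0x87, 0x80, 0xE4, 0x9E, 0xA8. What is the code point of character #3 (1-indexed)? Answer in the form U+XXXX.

Offset 0: leading byte 0xF0 = 11110000 → 4-byte char #1 = F0 90 8C B1.
Offset 4: leading byte 0xEE = 11101110 → 3-byte char #2 = EE A4 AD.
Offset 7: leading byte 0xF2 = 11110010 → 4-byte char #3 = F2 BB BA 9D.
Leading byte 0xF2 = 11110010 matches 11110xxx → 4-byte sequence.
Byte 1: 0xF2 = 11110010, payload 010 (3 bits).
Byte 2: 0xBB = 10111011 (10xxxxxx ✓), payload 111011.
Byte 3: 0xBA = 10111010 (10xxxxxx ✓), payload 111010.
Byte 4: 0x9D = 10011101 (10xxxxxx ✓), payload 011101.
Concatenate: 010111011111010011101 = 0xBBE9D (21 bits → U+BBE9D).

U+BBE9D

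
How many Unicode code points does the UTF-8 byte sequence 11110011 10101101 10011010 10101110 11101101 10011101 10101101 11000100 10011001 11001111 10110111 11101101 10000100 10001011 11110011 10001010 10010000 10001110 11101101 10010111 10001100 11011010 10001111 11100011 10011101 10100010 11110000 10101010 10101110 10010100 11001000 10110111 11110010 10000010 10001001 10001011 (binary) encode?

12

Byte at offset 0: 0xF3 = 11110011 → 4-byte char (#1). Advance 4.
Byte at offset 4: 0xED = 11101101 → 3-byte char (#2). Advance 3.
Byte at offset 7: 0xC4 = 11000100 → 2-byte char (#3). Advance 2.
Byte at offset 9: 0xCF = 11001111 → 2-byte char (#4). Advance 2.
Byte at offset 11: 0xED = 11101101 → 3-byte char (#5). Advance 3.
Byte at offset 14: 0xF3 = 11110011 → 4-byte char (#6). Advance 4.
Byte at offset 18: 0xED = 11101101 → 3-byte char (#7). Advance 3.
Byte at offset 21: 0xDA = 11011010 → 2-byte char (#8). Advance 2.
Byte at offset 23: 0xE3 = 11100011 → 3-byte char (#9). Advance 3.
Byte at offset 26: 0xF0 = 11110000 → 4-byte char (#10). Advance 4.
Byte at offset 30: 0xC8 = 11001000 → 2-byte char (#11). Advance 2.
Byte at offset 32: 0xF2 = 11110010 → 4-byte char (#12). Advance 4.
Reached end at offset 36 after 12 code points.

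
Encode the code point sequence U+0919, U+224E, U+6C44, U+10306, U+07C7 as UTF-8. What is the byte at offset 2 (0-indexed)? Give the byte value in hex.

U+0919 → 3-byte form E0 A4 99 at offsets 0–2.
Offset 2 falls in char 1's range; it's byte 3 of E0 A4 99 = 0x99.

0x99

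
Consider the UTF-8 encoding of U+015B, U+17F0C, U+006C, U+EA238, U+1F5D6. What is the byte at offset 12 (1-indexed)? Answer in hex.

1-indexed offset 12 is 0-indexed offset 11.
U+015B → 2-byte form C5 9B at offsets 0–1.
U+17F0C → 4-byte form F0 97 BC 8C at offsets 2–5.
U+006C → 1-byte form 6C at offsets 6–6.
U+EA238 → 4-byte form F3 AA 88 B8 at offsets 7–10.
U+1F5D6 → 4-byte form F0 9F 97 96 at offsets 11–14.
Offset 11 falls in char 5's range; it's byte 1 of F0 9F 97 96 = 0xF0.

0xF0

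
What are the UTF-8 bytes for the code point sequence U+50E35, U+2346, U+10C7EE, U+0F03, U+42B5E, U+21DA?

U+50E35: 4-byte form → F1 90 B8 B5.
U+2346: 3-byte form → E2 8D 86.
U+10C7EE: 4-byte form → F4 8C 9F AE.
U+0F03: 3-byte form → E0 BC 83.
U+42B5E: 4-byte form → F1 82 AD 9E.
U+21DA: 3-byte form → E2 87 9A.
Concatenated (21 bytes): F1 90 B8 B5 E2 8D 86 F4 8C 9F AE E0 BC 83 F1 82 AD 9E E2 87 9A.

F1 90 B8 B5 E2 8D 86 F4 8C 9F AE E0 BC 83 F1 82 AD 9E E2 87 9A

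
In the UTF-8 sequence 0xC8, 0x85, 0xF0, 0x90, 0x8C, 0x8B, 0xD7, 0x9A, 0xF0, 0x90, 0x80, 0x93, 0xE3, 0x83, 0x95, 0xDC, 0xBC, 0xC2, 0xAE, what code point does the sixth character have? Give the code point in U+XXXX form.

Offset 0: leading byte 0xC8 = 11001000 → 2-byte char #1 = C8 85.
Offset 2: leading byte 0xF0 = 11110000 → 4-byte char #2 = F0 90 8C 8B.
Offset 6: leading byte 0xD7 = 11010111 → 2-byte char #3 = D7 9A.
Offset 8: leading byte 0xF0 = 11110000 → 4-byte char #4 = F0 90 80 93.
Offset 12: leading byte 0xE3 = 11100011 → 3-byte char #5 = E3 83 95.
Offset 15: leading byte 0xDC = 11011100 → 2-byte char #6 = DC BC.
Leading byte 0xDC = 11011100 matches 110xxxxx → 2-byte sequence.
Byte 1: 0xDC = 11011100, payload 11100 (5 bits).
Byte 2: 0xBC = 10111100 (10xxxxxx ✓), payload 111100.
Concatenate: 11100111100 = 0x73C (11 bits → U+073C).

U+073C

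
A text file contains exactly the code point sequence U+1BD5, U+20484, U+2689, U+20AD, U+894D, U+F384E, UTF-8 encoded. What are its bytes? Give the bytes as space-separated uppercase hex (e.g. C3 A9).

U+1BD5: 3-byte form → E1 AF 95.
U+20484: 4-byte form → F0 A0 92 84.
U+2689: 3-byte form → E2 9A 89.
U+20AD: 3-byte form → E2 82 AD.
U+894D: 3-byte form → E8 A5 8D.
U+F384E: 4-byte form → F3 B3 A1 8E.
Concatenated (20 bytes): E1 AF 95 F0 A0 92 84 E2 9A 89 E2 82 AD E8 A5 8D F3 B3 A1 8E.

E1 AF 95 F0 A0 92 84 E2 9A 89 E2 82 AD E8 A5 8D F3 B3 A1 8E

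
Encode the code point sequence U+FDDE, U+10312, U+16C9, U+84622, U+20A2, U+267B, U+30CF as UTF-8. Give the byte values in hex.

U+FDDE: 3-byte form → EF B7 9E.
U+10312: 4-byte form → F0 90 8C 92.
U+16C9: 3-byte form → E1 9B 89.
U+84622: 4-byte form → F2 84 98 A2.
U+20A2: 3-byte form → E2 82 A2.
U+267B: 3-byte form → E2 99 BB.
U+30CF: 3-byte form → E3 83 8F.
Concatenated (23 bytes): EF B7 9E F0 90 8C 92 E1 9B 89 F2 84 98 A2 E2 82 A2 E2 99 BB E3 83 8F.

EF B7 9E F0 90 8C 92 E1 9B 89 F2 84 98 A2 E2 82 A2 E2 99 BB E3 83 8F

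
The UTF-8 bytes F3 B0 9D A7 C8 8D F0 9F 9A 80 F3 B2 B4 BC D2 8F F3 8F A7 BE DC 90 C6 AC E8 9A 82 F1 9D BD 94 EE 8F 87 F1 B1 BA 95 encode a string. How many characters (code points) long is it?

12

Byte at offset 0: 0xF3 = 11110011 → 4-byte char (#1). Advance 4.
Byte at offset 4: 0xC8 = 11001000 → 2-byte char (#2). Advance 2.
Byte at offset 6: 0xF0 = 11110000 → 4-byte char (#3). Advance 4.
Byte at offset 10: 0xF3 = 11110011 → 4-byte char (#4). Advance 4.
Byte at offset 14: 0xD2 = 11010010 → 2-byte char (#5). Advance 2.
Byte at offset 16: 0xF3 = 11110011 → 4-byte char (#6). Advance 4.
Byte at offset 20: 0xDC = 11011100 → 2-byte char (#7). Advance 2.
Byte at offset 22: 0xC6 = 11000110 → 2-byte char (#8). Advance 2.
Byte at offset 24: 0xE8 = 11101000 → 3-byte char (#9). Advance 3.
Byte at offset 27: 0xF1 = 11110001 → 4-byte char (#10). Advance 4.
Byte at offset 31: 0xEE = 11101110 → 3-byte char (#11). Advance 3.
Byte at offset 34: 0xF1 = 11110001 → 4-byte char (#12). Advance 4.
Reached end at offset 38 after 12 code points.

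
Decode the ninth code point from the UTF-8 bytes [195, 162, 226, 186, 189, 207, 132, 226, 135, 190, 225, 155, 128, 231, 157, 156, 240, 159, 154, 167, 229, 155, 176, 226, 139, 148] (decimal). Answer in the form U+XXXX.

U+22D4

Offset 0: leading byte 0xC3 = 11000011 → 2-byte char #1 = C3 A2.
Offset 2: leading byte 0xE2 = 11100010 → 3-byte char #2 = E2 BA BD.
Offset 5: leading byte 0xCF = 11001111 → 2-byte char #3 = CF 84.
Offset 7: leading byte 0xE2 = 11100010 → 3-byte char #4 = E2 87 BE.
Offset 10: leading byte 0xE1 = 11100001 → 3-byte char #5 = E1 9B 80.
Offset 13: leading byte 0xE7 = 11100111 → 3-byte char #6 = E7 9D 9C.
Offset 16: leading byte 0xF0 = 11110000 → 4-byte char #7 = F0 9F 9A A7.
Offset 20: leading byte 0xE5 = 11100101 → 3-byte char #8 = E5 9B B0.
Offset 23: leading byte 0xE2 = 11100010 → 3-byte char #9 = E2 8B 94.
Leading byte 0xE2 = 11100010 matches 1110xxxx → 3-byte sequence.
Byte 1: 0xE2 = 11100010, payload 0010 (4 bits).
Byte 2: 0x8B = 10001011 (10xxxxxx ✓), payload 001011.
Byte 3: 0x94 = 10010100 (10xxxxxx ✓), payload 010100.
Concatenate: 0010001011010100 = 0x22D4 (16 bits → U+22D4).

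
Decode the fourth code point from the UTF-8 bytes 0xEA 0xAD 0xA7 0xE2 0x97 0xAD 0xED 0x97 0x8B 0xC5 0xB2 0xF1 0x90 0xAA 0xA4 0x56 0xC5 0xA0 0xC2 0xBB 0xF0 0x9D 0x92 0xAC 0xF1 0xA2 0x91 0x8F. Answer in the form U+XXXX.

U+0172

Offset 0: leading byte 0xEA = 11101010 → 3-byte char #1 = EA AD A7.
Offset 3: leading byte 0xE2 = 11100010 → 3-byte char #2 = E2 97 AD.
Offset 6: leading byte 0xED = 11101101 → 3-byte char #3 = ED 97 8B.
Offset 9: leading byte 0xC5 = 11000101 → 2-byte char #4 = C5 B2.
Leading byte 0xC5 = 11000101 matches 110xxxxx → 2-byte sequence.
Byte 1: 0xC5 = 11000101, payload 00101 (5 bits).
Byte 2: 0xB2 = 10110010 (10xxxxxx ✓), payload 110010.
Concatenate: 00101110010 = 0x172 (11 bits → U+0172).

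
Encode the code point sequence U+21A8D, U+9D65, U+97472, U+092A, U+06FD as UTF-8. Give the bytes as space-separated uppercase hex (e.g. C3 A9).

U+21A8D: 4-byte form → F0 A1 AA 8D.
U+9D65: 3-byte form → E9 B5 A5.
U+97472: 4-byte form → F2 97 91 B2.
U+092A: 3-byte form → E0 A4 AA.
U+06FD: 2-byte form → DB BD.
Concatenated (16 bytes): F0 A1 AA 8D E9 B5 A5 F2 97 91 B2 E0 A4 AA DB BD.

F0 A1 AA 8D E9 B5 A5 F2 97 91 B2 E0 A4 AA DB BD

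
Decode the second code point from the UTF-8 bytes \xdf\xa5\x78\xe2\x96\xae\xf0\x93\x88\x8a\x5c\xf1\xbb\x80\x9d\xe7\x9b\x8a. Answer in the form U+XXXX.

U+0078

Offset 0: leading byte 0xDF = 11011111 → 2-byte char #1 = DF A5.
Offset 2: leading byte 0x78 = 01111000 → 1-byte char #2 = 78.
Leading byte 0x78 = 01111000 matches 0xxxxxxx → 1-byte sequence.
Byte 1: 0x78 = 01111000, payload 1111000 (7 bits).
Concatenate: 1111000 = 0x78 (7 bits → U+0078).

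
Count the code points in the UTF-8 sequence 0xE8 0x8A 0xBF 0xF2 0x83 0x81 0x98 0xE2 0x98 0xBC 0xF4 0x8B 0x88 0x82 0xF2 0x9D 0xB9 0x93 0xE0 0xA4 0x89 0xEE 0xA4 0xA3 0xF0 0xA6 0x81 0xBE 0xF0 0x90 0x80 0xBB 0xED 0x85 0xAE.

10

Byte at offset 0: 0xE8 = 11101000 → 3-byte char (#1). Advance 3.
Byte at offset 3: 0xF2 = 11110010 → 4-byte char (#2). Advance 4.
Byte at offset 7: 0xE2 = 11100010 → 3-byte char (#3). Advance 3.
Byte at offset 10: 0xF4 = 11110100 → 4-byte char (#4). Advance 4.
Byte at offset 14: 0xF2 = 11110010 → 4-byte char (#5). Advance 4.
Byte at offset 18: 0xE0 = 11100000 → 3-byte char (#6). Advance 3.
Byte at offset 21: 0xEE = 11101110 → 3-byte char (#7). Advance 3.
Byte at offset 24: 0xF0 = 11110000 → 4-byte char (#8). Advance 4.
Byte at offset 28: 0xF0 = 11110000 → 4-byte char (#9). Advance 4.
Byte at offset 32: 0xED = 11101101 → 3-byte char (#10). Advance 3.
Reached end at offset 35 after 10 code points.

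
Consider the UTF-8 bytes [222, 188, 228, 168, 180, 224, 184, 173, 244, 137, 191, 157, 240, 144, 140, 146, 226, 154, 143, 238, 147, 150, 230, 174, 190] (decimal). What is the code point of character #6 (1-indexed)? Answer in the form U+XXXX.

U+268F

Offset 0: leading byte 0xDE = 11011110 → 2-byte char #1 = DE BC.
Offset 2: leading byte 0xE4 = 11100100 → 3-byte char #2 = E4 A8 B4.
Offset 5: leading byte 0xE0 = 11100000 → 3-byte char #3 = E0 B8 AD.
Offset 8: leading byte 0xF4 = 11110100 → 4-byte char #4 = F4 89 BF 9D.
Offset 12: leading byte 0xF0 = 11110000 → 4-byte char #5 = F0 90 8C 92.
Offset 16: leading byte 0xE2 = 11100010 → 3-byte char #6 = E2 9A 8F.
Leading byte 0xE2 = 11100010 matches 1110xxxx → 3-byte sequence.
Byte 1: 0xE2 = 11100010, payload 0010 (4 bits).
Byte 2: 0x9A = 10011010 (10xxxxxx ✓), payload 011010.
Byte 3: 0x8F = 10001111 (10xxxxxx ✓), payload 001111.
Concatenate: 0010011010001111 = 0x268F (16 bits → U+268F).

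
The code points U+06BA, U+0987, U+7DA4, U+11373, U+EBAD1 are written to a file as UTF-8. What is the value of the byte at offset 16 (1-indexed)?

0x91

1-indexed offset 16 is 0-indexed offset 15.
U+06BA → 2-byte form DA BA at offsets 0–1.
U+0987 → 3-byte form E0 A6 87 at offsets 2–4.
U+7DA4 → 3-byte form E7 B6 A4 at offsets 5–7.
U+11373 → 4-byte form F0 91 8D B3 at offsets 8–11.
U+EBAD1 → 4-byte form F3 AB AB 91 at offsets 12–15.
Offset 15 falls in char 5's range; it's byte 4 of F3 AB AB 91 = 0x91.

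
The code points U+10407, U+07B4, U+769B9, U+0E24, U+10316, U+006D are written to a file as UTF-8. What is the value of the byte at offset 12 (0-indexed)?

U+10407 → 4-byte form F0 90 90 87 at offsets 0–3.
U+07B4 → 2-byte form DE B4 at offsets 4–5.
U+769B9 → 4-byte form F1 B6 A6 B9 at offsets 6–9.
U+0E24 → 3-byte form E0 B8 A4 at offsets 10–12.
Offset 12 falls in char 4's range; it's byte 3 of E0 B8 A4 = 0xA4.

0xA4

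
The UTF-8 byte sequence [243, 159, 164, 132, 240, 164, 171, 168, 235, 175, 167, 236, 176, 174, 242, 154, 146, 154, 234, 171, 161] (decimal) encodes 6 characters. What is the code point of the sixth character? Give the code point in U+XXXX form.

U+AAE1

Offset 0: leading byte 0xF3 = 11110011 → 4-byte char #1 = F3 9F A4 84.
Offset 4: leading byte 0xF0 = 11110000 → 4-byte char #2 = F0 A4 AB A8.
Offset 8: leading byte 0xEB = 11101011 → 3-byte char #3 = EB AF A7.
Offset 11: leading byte 0xEC = 11101100 → 3-byte char #4 = EC B0 AE.
Offset 14: leading byte 0xF2 = 11110010 → 4-byte char #5 = F2 9A 92 9A.
Offset 18: leading byte 0xEA = 11101010 → 3-byte char #6 = EA AB A1.
Leading byte 0xEA = 11101010 matches 1110xxxx → 3-byte sequence.
Byte 1: 0xEA = 11101010, payload 1010 (4 bits).
Byte 2: 0xAB = 10101011 (10xxxxxx ✓), payload 101011.
Byte 3: 0xA1 = 10100001 (10xxxxxx ✓), payload 100001.
Concatenate: 1010101011100001 = 0xAAE1 (16 bits → U+AAE1).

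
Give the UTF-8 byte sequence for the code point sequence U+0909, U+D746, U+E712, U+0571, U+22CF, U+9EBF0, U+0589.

E0 A4 89 ED 9D 86 EE 9C 92 D5 B1 E2 8B 8F F2 9E AF B0 D6 89

U+0909: 3-byte form → E0 A4 89.
U+D746: 3-byte form → ED 9D 86.
U+E712: 3-byte form → EE 9C 92.
U+0571: 2-byte form → D5 B1.
U+22CF: 3-byte form → E2 8B 8F.
U+9EBF0: 4-byte form → F2 9E AF B0.
U+0589: 2-byte form → D6 89.
Concatenated (20 bytes): E0 A4 89 ED 9D 86 EE 9C 92 D5 B1 E2 8B 8F F2 9E AF B0 D6 89.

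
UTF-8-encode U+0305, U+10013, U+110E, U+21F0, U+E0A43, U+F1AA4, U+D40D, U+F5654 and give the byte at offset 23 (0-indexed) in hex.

0xF3

U+0305 → 2-byte form CC 85 at offsets 0–1.
U+10013 → 4-byte form F0 90 80 93 at offsets 2–5.
U+110E → 3-byte form E1 84 8E at offsets 6–8.
U+21F0 → 3-byte form E2 87 B0 at offsets 9–11.
U+E0A43 → 4-byte form F3 A0 A9 83 at offsets 12–15.
U+F1AA4 → 4-byte form F3 B1 AA A4 at offsets 16–19.
U+D40D → 3-byte form ED 90 8D at offsets 20–22.
U+F5654 → 4-byte form F3 B5 99 94 at offsets 23–26.
Offset 23 falls in char 8's range; it's byte 1 of F3 B5 99 94 = 0xF3.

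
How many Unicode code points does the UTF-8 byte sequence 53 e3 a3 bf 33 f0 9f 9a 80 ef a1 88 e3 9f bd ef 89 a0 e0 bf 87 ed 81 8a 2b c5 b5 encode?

Byte at offset 0: 0x53 = 01010011 → 1-byte char (#1). Advance 1.
Byte at offset 1: 0xE3 = 11100011 → 3-byte char (#2). Advance 3.
Byte at offset 4: 0x33 = 00110011 → 1-byte char (#3). Advance 1.
Byte at offset 5: 0xF0 = 11110000 → 4-byte char (#4). Advance 4.
Byte at offset 9: 0xEF = 11101111 → 3-byte char (#5). Advance 3.
Byte at offset 12: 0xE3 = 11100011 → 3-byte char (#6). Advance 3.
Byte at offset 15: 0xEF = 11101111 → 3-byte char (#7). Advance 3.
Byte at offset 18: 0xE0 = 11100000 → 3-byte char (#8). Advance 3.
Byte at offset 21: 0xED = 11101101 → 3-byte char (#9). Advance 3.
Byte at offset 24: 0x2B = 00101011 → 1-byte char (#10). Advance 1.
Byte at offset 25: 0xC5 = 11000101 → 2-byte char (#11). Advance 2.
Reached end at offset 27 after 11 code points.

11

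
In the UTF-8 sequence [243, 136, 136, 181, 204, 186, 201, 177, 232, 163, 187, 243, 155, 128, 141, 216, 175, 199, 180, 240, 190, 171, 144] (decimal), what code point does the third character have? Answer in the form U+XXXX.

U+0271

Offset 0: leading byte 0xF3 = 11110011 → 4-byte char #1 = F3 88 88 B5.
Offset 4: leading byte 0xCC = 11001100 → 2-byte char #2 = CC BA.
Offset 6: leading byte 0xC9 = 11001001 → 2-byte char #3 = C9 B1.
Leading byte 0xC9 = 11001001 matches 110xxxxx → 2-byte sequence.
Byte 1: 0xC9 = 11001001, payload 01001 (5 bits).
Byte 2: 0xB1 = 10110001 (10xxxxxx ✓), payload 110001.
Concatenate: 01001110001 = 0x271 (11 bits → U+0271).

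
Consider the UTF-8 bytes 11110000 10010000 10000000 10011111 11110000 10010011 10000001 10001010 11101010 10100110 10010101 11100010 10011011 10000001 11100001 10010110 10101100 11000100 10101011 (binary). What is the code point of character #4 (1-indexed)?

Offset 0: leading byte 0xF0 = 11110000 → 4-byte char #1 = F0 90 80 9F.
Offset 4: leading byte 0xF0 = 11110000 → 4-byte char #2 = F0 93 81 8A.
Offset 8: leading byte 0xEA = 11101010 → 3-byte char #3 = EA A6 95.
Offset 11: leading byte 0xE2 = 11100010 → 3-byte char #4 = E2 9B 81.
Leading byte 0xE2 = 11100010 matches 1110xxxx → 3-byte sequence.
Byte 1: 0xE2 = 11100010, payload 0010 (4 bits).
Byte 2: 0x9B = 10011011 (10xxxxxx ✓), payload 011011.
Byte 3: 0x81 = 10000001 (10xxxxxx ✓), payload 000001.
Concatenate: 0010011011000001 = 0x26C1 (16 bits → U+26C1).

U+26C1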